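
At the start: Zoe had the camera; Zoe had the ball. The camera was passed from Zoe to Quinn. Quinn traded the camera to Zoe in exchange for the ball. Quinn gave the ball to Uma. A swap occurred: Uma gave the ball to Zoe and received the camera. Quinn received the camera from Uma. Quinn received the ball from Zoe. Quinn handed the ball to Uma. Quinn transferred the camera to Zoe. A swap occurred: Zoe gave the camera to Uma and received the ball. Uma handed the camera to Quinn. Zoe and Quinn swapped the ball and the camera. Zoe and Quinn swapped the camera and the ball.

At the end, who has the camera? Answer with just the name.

Tracking all object holders:
Start: camera:Zoe, ball:Zoe
Event 1 (give camera: Zoe -> Quinn). State: camera:Quinn, ball:Zoe
Event 2 (swap camera<->ball: now camera:Zoe, ball:Quinn). State: camera:Zoe, ball:Quinn
Event 3 (give ball: Quinn -> Uma). State: camera:Zoe, ball:Uma
Event 4 (swap ball<->camera: now ball:Zoe, camera:Uma). State: camera:Uma, ball:Zoe
Event 5 (give camera: Uma -> Quinn). State: camera:Quinn, ball:Zoe
Event 6 (give ball: Zoe -> Quinn). State: camera:Quinn, ball:Quinn
Event 7 (give ball: Quinn -> Uma). State: camera:Quinn, ball:Uma
Event 8 (give camera: Quinn -> Zoe). State: camera:Zoe, ball:Uma
Event 9 (swap camera<->ball: now camera:Uma, ball:Zoe). State: camera:Uma, ball:Zoe
Event 10 (give camera: Uma -> Quinn). State: camera:Quinn, ball:Zoe
Event 11 (swap ball<->camera: now ball:Quinn, camera:Zoe). State: camera:Zoe, ball:Quinn
Event 12 (swap camera<->ball: now camera:Quinn, ball:Zoe). State: camera:Quinn, ball:Zoe

Final state: camera:Quinn, ball:Zoe
The camera is held by Quinn.

Answer: Quinn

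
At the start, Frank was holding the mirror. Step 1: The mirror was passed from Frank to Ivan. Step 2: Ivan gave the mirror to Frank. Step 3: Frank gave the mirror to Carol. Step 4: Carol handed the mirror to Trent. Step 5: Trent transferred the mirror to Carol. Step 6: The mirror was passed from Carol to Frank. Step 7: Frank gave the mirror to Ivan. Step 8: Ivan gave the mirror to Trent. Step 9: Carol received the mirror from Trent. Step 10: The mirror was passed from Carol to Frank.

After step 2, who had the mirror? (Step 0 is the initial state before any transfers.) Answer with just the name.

Answer: Frank

Derivation:
Tracking the mirror holder through step 2:
After step 0 (start): Frank
After step 1: Ivan
After step 2: Frank

At step 2, the holder is Frank.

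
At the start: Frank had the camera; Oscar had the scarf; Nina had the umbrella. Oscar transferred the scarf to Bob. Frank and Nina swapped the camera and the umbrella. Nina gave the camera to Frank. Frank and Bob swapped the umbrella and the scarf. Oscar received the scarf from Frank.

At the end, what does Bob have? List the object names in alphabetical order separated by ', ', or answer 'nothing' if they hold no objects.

Answer: umbrella

Derivation:
Tracking all object holders:
Start: camera:Frank, scarf:Oscar, umbrella:Nina
Event 1 (give scarf: Oscar -> Bob). State: camera:Frank, scarf:Bob, umbrella:Nina
Event 2 (swap camera<->umbrella: now camera:Nina, umbrella:Frank). State: camera:Nina, scarf:Bob, umbrella:Frank
Event 3 (give camera: Nina -> Frank). State: camera:Frank, scarf:Bob, umbrella:Frank
Event 4 (swap umbrella<->scarf: now umbrella:Bob, scarf:Frank). State: camera:Frank, scarf:Frank, umbrella:Bob
Event 5 (give scarf: Frank -> Oscar). State: camera:Frank, scarf:Oscar, umbrella:Bob

Final state: camera:Frank, scarf:Oscar, umbrella:Bob
Bob holds: umbrella.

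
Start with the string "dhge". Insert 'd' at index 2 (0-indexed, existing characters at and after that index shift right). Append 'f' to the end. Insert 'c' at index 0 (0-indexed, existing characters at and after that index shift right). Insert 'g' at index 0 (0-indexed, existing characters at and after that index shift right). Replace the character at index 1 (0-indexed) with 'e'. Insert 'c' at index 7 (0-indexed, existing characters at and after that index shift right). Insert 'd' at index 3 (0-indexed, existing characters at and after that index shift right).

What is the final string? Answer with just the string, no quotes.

Applying each edit step by step:
Start: "dhge"
Op 1 (insert 'd' at idx 2): "dhge" -> "dhdge"
Op 2 (append 'f'): "dhdge" -> "dhdgef"
Op 3 (insert 'c' at idx 0): "dhdgef" -> "cdhdgef"
Op 4 (insert 'g' at idx 0): "cdhdgef" -> "gcdhdgef"
Op 5 (replace idx 1: 'c' -> 'e'): "gcdhdgef" -> "gedhdgef"
Op 6 (insert 'c' at idx 7): "gedhdgef" -> "gedhdgecf"
Op 7 (insert 'd' at idx 3): "gedhdgecf" -> "geddhdgecf"

Answer: geddhdgecf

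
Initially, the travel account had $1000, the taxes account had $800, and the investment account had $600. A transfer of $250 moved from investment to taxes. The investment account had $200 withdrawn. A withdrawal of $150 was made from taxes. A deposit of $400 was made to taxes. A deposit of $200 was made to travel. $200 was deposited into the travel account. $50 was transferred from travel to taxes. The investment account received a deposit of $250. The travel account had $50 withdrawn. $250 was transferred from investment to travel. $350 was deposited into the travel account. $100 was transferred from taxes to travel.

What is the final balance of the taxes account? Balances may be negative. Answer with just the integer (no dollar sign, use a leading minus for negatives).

Tracking account balances step by step:
Start: travel=1000, taxes=800, investment=600
Event 1 (transfer 250 investment -> taxes): investment: 600 - 250 = 350, taxes: 800 + 250 = 1050. Balances: travel=1000, taxes=1050, investment=350
Event 2 (withdraw 200 from investment): investment: 350 - 200 = 150. Balances: travel=1000, taxes=1050, investment=150
Event 3 (withdraw 150 from taxes): taxes: 1050 - 150 = 900. Balances: travel=1000, taxes=900, investment=150
Event 4 (deposit 400 to taxes): taxes: 900 + 400 = 1300. Balances: travel=1000, taxes=1300, investment=150
Event 5 (deposit 200 to travel): travel: 1000 + 200 = 1200. Balances: travel=1200, taxes=1300, investment=150
Event 6 (deposit 200 to travel): travel: 1200 + 200 = 1400. Balances: travel=1400, taxes=1300, investment=150
Event 7 (transfer 50 travel -> taxes): travel: 1400 - 50 = 1350, taxes: 1300 + 50 = 1350. Balances: travel=1350, taxes=1350, investment=150
Event 8 (deposit 250 to investment): investment: 150 + 250 = 400. Balances: travel=1350, taxes=1350, investment=400
Event 9 (withdraw 50 from travel): travel: 1350 - 50 = 1300. Balances: travel=1300, taxes=1350, investment=400
Event 10 (transfer 250 investment -> travel): investment: 400 - 250 = 150, travel: 1300 + 250 = 1550. Balances: travel=1550, taxes=1350, investment=150
Event 11 (deposit 350 to travel): travel: 1550 + 350 = 1900. Balances: travel=1900, taxes=1350, investment=150
Event 12 (transfer 100 taxes -> travel): taxes: 1350 - 100 = 1250, travel: 1900 + 100 = 2000. Balances: travel=2000, taxes=1250, investment=150

Final balance of taxes: 1250

Answer: 1250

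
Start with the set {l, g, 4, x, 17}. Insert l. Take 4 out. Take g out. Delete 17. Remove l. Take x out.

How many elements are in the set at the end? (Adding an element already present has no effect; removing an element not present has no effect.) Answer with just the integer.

Answer: 0

Derivation:
Tracking the set through each operation:
Start: {17, 4, g, l, x}
Event 1 (add l): already present, no change. Set: {17, 4, g, l, x}
Event 2 (remove 4): removed. Set: {17, g, l, x}
Event 3 (remove g): removed. Set: {17, l, x}
Event 4 (remove 17): removed. Set: {l, x}
Event 5 (remove l): removed. Set: {x}
Event 6 (remove x): removed. Set: {}

Final set: {} (size 0)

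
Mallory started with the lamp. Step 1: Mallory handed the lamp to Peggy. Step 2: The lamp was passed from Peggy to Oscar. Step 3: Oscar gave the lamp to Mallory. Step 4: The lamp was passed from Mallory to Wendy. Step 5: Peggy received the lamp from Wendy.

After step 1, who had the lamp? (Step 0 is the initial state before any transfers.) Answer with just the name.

Tracking the lamp holder through step 1:
After step 0 (start): Mallory
After step 1: Peggy

At step 1, the holder is Peggy.

Answer: Peggy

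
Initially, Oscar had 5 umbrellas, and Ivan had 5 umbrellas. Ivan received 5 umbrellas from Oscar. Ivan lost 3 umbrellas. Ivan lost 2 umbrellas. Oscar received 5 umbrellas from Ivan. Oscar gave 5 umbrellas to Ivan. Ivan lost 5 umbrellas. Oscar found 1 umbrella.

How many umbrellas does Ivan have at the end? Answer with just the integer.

Tracking counts step by step:
Start: Oscar=5, Ivan=5
Event 1 (Oscar -> Ivan, 5): Oscar: 5 -> 0, Ivan: 5 -> 10. State: Oscar=0, Ivan=10
Event 2 (Ivan -3): Ivan: 10 -> 7. State: Oscar=0, Ivan=7
Event 3 (Ivan -2): Ivan: 7 -> 5. State: Oscar=0, Ivan=5
Event 4 (Ivan -> Oscar, 5): Ivan: 5 -> 0, Oscar: 0 -> 5. State: Oscar=5, Ivan=0
Event 5 (Oscar -> Ivan, 5): Oscar: 5 -> 0, Ivan: 0 -> 5. State: Oscar=0, Ivan=5
Event 6 (Ivan -5): Ivan: 5 -> 0. State: Oscar=0, Ivan=0
Event 7 (Oscar +1): Oscar: 0 -> 1. State: Oscar=1, Ivan=0

Ivan's final count: 0

Answer: 0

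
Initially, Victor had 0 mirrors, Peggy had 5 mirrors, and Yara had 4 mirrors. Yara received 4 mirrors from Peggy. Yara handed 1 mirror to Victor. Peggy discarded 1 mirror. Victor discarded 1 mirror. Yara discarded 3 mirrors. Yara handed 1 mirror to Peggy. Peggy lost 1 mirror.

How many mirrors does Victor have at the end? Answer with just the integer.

Tracking counts step by step:
Start: Victor=0, Peggy=5, Yara=4
Event 1 (Peggy -> Yara, 4): Peggy: 5 -> 1, Yara: 4 -> 8. State: Victor=0, Peggy=1, Yara=8
Event 2 (Yara -> Victor, 1): Yara: 8 -> 7, Victor: 0 -> 1. State: Victor=1, Peggy=1, Yara=7
Event 3 (Peggy -1): Peggy: 1 -> 0. State: Victor=1, Peggy=0, Yara=7
Event 4 (Victor -1): Victor: 1 -> 0. State: Victor=0, Peggy=0, Yara=7
Event 5 (Yara -3): Yara: 7 -> 4. State: Victor=0, Peggy=0, Yara=4
Event 6 (Yara -> Peggy, 1): Yara: 4 -> 3, Peggy: 0 -> 1. State: Victor=0, Peggy=1, Yara=3
Event 7 (Peggy -1): Peggy: 1 -> 0. State: Victor=0, Peggy=0, Yara=3

Victor's final count: 0

Answer: 0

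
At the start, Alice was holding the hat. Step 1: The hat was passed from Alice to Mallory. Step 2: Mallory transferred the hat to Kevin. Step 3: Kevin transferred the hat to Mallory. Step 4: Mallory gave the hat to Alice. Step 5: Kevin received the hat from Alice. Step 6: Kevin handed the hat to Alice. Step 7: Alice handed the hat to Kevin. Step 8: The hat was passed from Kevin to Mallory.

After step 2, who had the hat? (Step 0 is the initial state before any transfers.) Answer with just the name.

Tracking the hat holder through step 2:
After step 0 (start): Alice
After step 1: Mallory
After step 2: Kevin

At step 2, the holder is Kevin.

Answer: Kevin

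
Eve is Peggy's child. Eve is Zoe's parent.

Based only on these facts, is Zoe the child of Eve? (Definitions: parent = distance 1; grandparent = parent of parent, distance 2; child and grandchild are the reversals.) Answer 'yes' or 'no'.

Reconstructing the parent chain from the given facts:
  Peggy -> Eve -> Zoe
(each arrow means 'parent of the next')
Positions in the chain (0 = top):
  position of Peggy: 0
  position of Eve: 1
  position of Zoe: 2

Zoe is at position 2, Eve is at position 1; signed distance (j - i) = -1.
'child' requires j - i = -1. Actual distance is -1, so the relation HOLDS.

Answer: yes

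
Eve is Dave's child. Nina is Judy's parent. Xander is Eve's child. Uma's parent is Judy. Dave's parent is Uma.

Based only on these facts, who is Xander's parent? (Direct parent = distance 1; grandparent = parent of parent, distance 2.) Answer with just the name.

Answer: Eve

Derivation:
Reconstructing the parent chain from the given facts:
  Nina -> Judy -> Uma -> Dave -> Eve -> Xander
(each arrow means 'parent of the next')
Positions in the chain (0 = top):
  position of Nina: 0
  position of Judy: 1
  position of Uma: 2
  position of Dave: 3
  position of Eve: 4
  position of Xander: 5

Xander is at position 5; the parent is 1 step up the chain, i.e. position 4: Eve.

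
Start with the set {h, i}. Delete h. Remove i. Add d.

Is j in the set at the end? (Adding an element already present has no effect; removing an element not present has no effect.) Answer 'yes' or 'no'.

Tracking the set through each operation:
Start: {h, i}
Event 1 (remove h): removed. Set: {i}
Event 2 (remove i): removed. Set: {}
Event 3 (add d): added. Set: {d}

Final set: {d} (size 1)
j is NOT in the final set.

Answer: no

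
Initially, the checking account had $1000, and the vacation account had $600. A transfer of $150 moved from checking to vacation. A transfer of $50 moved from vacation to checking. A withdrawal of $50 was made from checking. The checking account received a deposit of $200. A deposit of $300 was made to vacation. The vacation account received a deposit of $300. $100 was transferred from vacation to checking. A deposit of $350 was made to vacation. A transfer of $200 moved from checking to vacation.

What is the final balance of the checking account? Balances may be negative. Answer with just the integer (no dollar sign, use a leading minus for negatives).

Answer: 950

Derivation:
Tracking account balances step by step:
Start: checking=1000, vacation=600
Event 1 (transfer 150 checking -> vacation): checking: 1000 - 150 = 850, vacation: 600 + 150 = 750. Balances: checking=850, vacation=750
Event 2 (transfer 50 vacation -> checking): vacation: 750 - 50 = 700, checking: 850 + 50 = 900. Balances: checking=900, vacation=700
Event 3 (withdraw 50 from checking): checking: 900 - 50 = 850. Balances: checking=850, vacation=700
Event 4 (deposit 200 to checking): checking: 850 + 200 = 1050. Balances: checking=1050, vacation=700
Event 5 (deposit 300 to vacation): vacation: 700 + 300 = 1000. Balances: checking=1050, vacation=1000
Event 6 (deposit 300 to vacation): vacation: 1000 + 300 = 1300. Balances: checking=1050, vacation=1300
Event 7 (transfer 100 vacation -> checking): vacation: 1300 - 100 = 1200, checking: 1050 + 100 = 1150. Balances: checking=1150, vacation=1200
Event 8 (deposit 350 to vacation): vacation: 1200 + 350 = 1550. Balances: checking=1150, vacation=1550
Event 9 (transfer 200 checking -> vacation): checking: 1150 - 200 = 950, vacation: 1550 + 200 = 1750. Balances: checking=950, vacation=1750

Final balance of checking: 950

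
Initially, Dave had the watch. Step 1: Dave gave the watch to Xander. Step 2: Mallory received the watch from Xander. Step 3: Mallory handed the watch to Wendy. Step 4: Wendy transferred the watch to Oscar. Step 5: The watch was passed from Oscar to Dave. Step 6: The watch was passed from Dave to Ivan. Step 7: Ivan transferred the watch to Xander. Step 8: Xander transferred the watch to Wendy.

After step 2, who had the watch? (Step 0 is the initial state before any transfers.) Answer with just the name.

Answer: Mallory

Derivation:
Tracking the watch holder through step 2:
After step 0 (start): Dave
After step 1: Xander
After step 2: Mallory

At step 2, the holder is Mallory.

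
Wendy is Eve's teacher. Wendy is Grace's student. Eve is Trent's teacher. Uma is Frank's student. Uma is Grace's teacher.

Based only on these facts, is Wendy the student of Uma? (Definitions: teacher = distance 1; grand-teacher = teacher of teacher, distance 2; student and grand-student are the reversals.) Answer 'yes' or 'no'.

Answer: no

Derivation:
Reconstructing the teacher chain from the given facts:
  Frank -> Uma -> Grace -> Wendy -> Eve -> Trent
(each arrow means 'teacher of the next')
Positions in the chain (0 = top):
  position of Frank: 0
  position of Uma: 1
  position of Grace: 2
  position of Wendy: 3
  position of Eve: 4
  position of Trent: 5

Wendy is at position 3, Uma is at position 1; signed distance (j - i) = -2.
'student' requires j - i = -1. Actual distance is -2, so the relation does NOT hold.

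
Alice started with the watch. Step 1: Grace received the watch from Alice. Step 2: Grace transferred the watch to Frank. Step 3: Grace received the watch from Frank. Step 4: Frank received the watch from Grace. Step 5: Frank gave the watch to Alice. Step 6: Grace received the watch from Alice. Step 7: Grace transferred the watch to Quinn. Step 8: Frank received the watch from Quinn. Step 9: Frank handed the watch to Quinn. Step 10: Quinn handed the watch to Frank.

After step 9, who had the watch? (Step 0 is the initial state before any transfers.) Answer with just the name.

Tracking the watch holder through step 9:
After step 0 (start): Alice
After step 1: Grace
After step 2: Frank
After step 3: Grace
After step 4: Frank
After step 5: Alice
After step 6: Grace
After step 7: Quinn
After step 8: Frank
After step 9: Quinn

At step 9, the holder is Quinn.

Answer: Quinn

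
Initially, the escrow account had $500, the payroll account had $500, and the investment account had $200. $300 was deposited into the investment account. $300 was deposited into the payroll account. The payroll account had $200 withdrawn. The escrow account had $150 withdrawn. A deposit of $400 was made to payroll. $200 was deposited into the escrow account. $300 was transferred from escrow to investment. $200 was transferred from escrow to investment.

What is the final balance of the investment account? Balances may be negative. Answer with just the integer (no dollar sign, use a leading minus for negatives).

Answer: 1000

Derivation:
Tracking account balances step by step:
Start: escrow=500, payroll=500, investment=200
Event 1 (deposit 300 to investment): investment: 200 + 300 = 500. Balances: escrow=500, payroll=500, investment=500
Event 2 (deposit 300 to payroll): payroll: 500 + 300 = 800. Balances: escrow=500, payroll=800, investment=500
Event 3 (withdraw 200 from payroll): payroll: 800 - 200 = 600. Balances: escrow=500, payroll=600, investment=500
Event 4 (withdraw 150 from escrow): escrow: 500 - 150 = 350. Balances: escrow=350, payroll=600, investment=500
Event 5 (deposit 400 to payroll): payroll: 600 + 400 = 1000. Balances: escrow=350, payroll=1000, investment=500
Event 6 (deposit 200 to escrow): escrow: 350 + 200 = 550. Balances: escrow=550, payroll=1000, investment=500
Event 7 (transfer 300 escrow -> investment): escrow: 550 - 300 = 250, investment: 500 + 300 = 800. Balances: escrow=250, payroll=1000, investment=800
Event 8 (transfer 200 escrow -> investment): escrow: 250 - 200 = 50, investment: 800 + 200 = 1000. Balances: escrow=50, payroll=1000, investment=1000

Final balance of investment: 1000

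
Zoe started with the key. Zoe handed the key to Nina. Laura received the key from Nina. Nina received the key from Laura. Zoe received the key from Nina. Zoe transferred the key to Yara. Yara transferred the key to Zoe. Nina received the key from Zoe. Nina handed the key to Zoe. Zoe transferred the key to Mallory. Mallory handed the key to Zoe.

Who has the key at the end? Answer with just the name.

Tracking the key through each event:
Start: Zoe has the key.
After event 1: Nina has the key.
After event 2: Laura has the key.
After event 3: Nina has the key.
After event 4: Zoe has the key.
After event 5: Yara has the key.
After event 6: Zoe has the key.
After event 7: Nina has the key.
After event 8: Zoe has the key.
After event 9: Mallory has the key.
After event 10: Zoe has the key.

Answer: Zoe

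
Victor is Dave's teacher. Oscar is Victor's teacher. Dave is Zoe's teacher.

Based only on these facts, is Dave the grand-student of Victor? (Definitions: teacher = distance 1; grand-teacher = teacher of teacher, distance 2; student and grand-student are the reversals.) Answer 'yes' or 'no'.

Reconstructing the teacher chain from the given facts:
  Oscar -> Victor -> Dave -> Zoe
(each arrow means 'teacher of the next')
Positions in the chain (0 = top):
  position of Oscar: 0
  position of Victor: 1
  position of Dave: 2
  position of Zoe: 3

Dave is at position 2, Victor is at position 1; signed distance (j - i) = -1.
'grand-student' requires j - i = -2. Actual distance is -1, so the relation does NOT hold.

Answer: no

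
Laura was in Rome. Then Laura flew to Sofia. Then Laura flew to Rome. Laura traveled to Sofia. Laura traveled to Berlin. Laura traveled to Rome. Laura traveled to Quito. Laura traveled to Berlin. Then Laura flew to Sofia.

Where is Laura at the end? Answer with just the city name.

Answer: Sofia

Derivation:
Tracking Laura's location:
Start: Laura is in Rome.
After move 1: Rome -> Sofia. Laura is in Sofia.
After move 2: Sofia -> Rome. Laura is in Rome.
After move 3: Rome -> Sofia. Laura is in Sofia.
After move 4: Sofia -> Berlin. Laura is in Berlin.
After move 5: Berlin -> Rome. Laura is in Rome.
After move 6: Rome -> Quito. Laura is in Quito.
After move 7: Quito -> Berlin. Laura is in Berlin.
After move 8: Berlin -> Sofia. Laura is in Sofia.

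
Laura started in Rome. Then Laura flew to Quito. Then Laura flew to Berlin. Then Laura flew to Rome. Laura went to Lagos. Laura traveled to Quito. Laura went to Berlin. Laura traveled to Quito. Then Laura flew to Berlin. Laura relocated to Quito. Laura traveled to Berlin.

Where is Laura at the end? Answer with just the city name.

Tracking Laura's location:
Start: Laura is in Rome.
After move 1: Rome -> Quito. Laura is in Quito.
After move 2: Quito -> Berlin. Laura is in Berlin.
After move 3: Berlin -> Rome. Laura is in Rome.
After move 4: Rome -> Lagos. Laura is in Lagos.
After move 5: Lagos -> Quito. Laura is in Quito.
After move 6: Quito -> Berlin. Laura is in Berlin.
After move 7: Berlin -> Quito. Laura is in Quito.
After move 8: Quito -> Berlin. Laura is in Berlin.
After move 9: Berlin -> Quito. Laura is in Quito.
After move 10: Quito -> Berlin. Laura is in Berlin.

Answer: Berlin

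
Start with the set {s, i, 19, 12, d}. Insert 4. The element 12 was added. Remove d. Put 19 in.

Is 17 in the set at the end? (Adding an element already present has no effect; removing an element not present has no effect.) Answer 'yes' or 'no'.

Answer: no

Derivation:
Tracking the set through each operation:
Start: {12, 19, d, i, s}
Event 1 (add 4): added. Set: {12, 19, 4, d, i, s}
Event 2 (add 12): already present, no change. Set: {12, 19, 4, d, i, s}
Event 3 (remove d): removed. Set: {12, 19, 4, i, s}
Event 4 (add 19): already present, no change. Set: {12, 19, 4, i, s}

Final set: {12, 19, 4, i, s} (size 5)
17 is NOT in the final set.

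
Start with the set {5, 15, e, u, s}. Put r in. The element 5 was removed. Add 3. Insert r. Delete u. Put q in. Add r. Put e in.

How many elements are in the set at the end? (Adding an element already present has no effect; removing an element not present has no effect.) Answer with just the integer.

Answer: 6

Derivation:
Tracking the set through each operation:
Start: {15, 5, e, s, u}
Event 1 (add r): added. Set: {15, 5, e, r, s, u}
Event 2 (remove 5): removed. Set: {15, e, r, s, u}
Event 3 (add 3): added. Set: {15, 3, e, r, s, u}
Event 4 (add r): already present, no change. Set: {15, 3, e, r, s, u}
Event 5 (remove u): removed. Set: {15, 3, e, r, s}
Event 6 (add q): added. Set: {15, 3, e, q, r, s}
Event 7 (add r): already present, no change. Set: {15, 3, e, q, r, s}
Event 8 (add e): already present, no change. Set: {15, 3, e, q, r, s}

Final set: {15, 3, e, q, r, s} (size 6)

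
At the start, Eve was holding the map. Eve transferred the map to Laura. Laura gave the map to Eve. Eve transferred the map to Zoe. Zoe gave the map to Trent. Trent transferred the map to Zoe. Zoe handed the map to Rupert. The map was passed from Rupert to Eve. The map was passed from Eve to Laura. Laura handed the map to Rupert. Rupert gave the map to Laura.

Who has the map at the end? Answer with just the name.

Answer: Laura

Derivation:
Tracking the map through each event:
Start: Eve has the map.
After event 1: Laura has the map.
After event 2: Eve has the map.
After event 3: Zoe has the map.
After event 4: Trent has the map.
After event 5: Zoe has the map.
After event 6: Rupert has the map.
After event 7: Eve has the map.
After event 8: Laura has the map.
After event 9: Rupert has the map.
After event 10: Laura has the map.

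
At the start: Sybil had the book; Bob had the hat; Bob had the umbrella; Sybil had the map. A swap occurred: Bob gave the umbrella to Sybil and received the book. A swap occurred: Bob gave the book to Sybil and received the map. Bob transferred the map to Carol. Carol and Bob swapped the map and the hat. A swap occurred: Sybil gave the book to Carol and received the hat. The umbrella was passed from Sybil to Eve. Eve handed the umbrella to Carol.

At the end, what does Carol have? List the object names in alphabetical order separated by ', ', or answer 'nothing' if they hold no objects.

Tracking all object holders:
Start: book:Sybil, hat:Bob, umbrella:Bob, map:Sybil
Event 1 (swap umbrella<->book: now umbrella:Sybil, book:Bob). State: book:Bob, hat:Bob, umbrella:Sybil, map:Sybil
Event 2 (swap book<->map: now book:Sybil, map:Bob). State: book:Sybil, hat:Bob, umbrella:Sybil, map:Bob
Event 3 (give map: Bob -> Carol). State: book:Sybil, hat:Bob, umbrella:Sybil, map:Carol
Event 4 (swap map<->hat: now map:Bob, hat:Carol). State: book:Sybil, hat:Carol, umbrella:Sybil, map:Bob
Event 5 (swap book<->hat: now book:Carol, hat:Sybil). State: book:Carol, hat:Sybil, umbrella:Sybil, map:Bob
Event 6 (give umbrella: Sybil -> Eve). State: book:Carol, hat:Sybil, umbrella:Eve, map:Bob
Event 7 (give umbrella: Eve -> Carol). State: book:Carol, hat:Sybil, umbrella:Carol, map:Bob

Final state: book:Carol, hat:Sybil, umbrella:Carol, map:Bob
Carol holds: book, umbrella.

Answer: book, umbrella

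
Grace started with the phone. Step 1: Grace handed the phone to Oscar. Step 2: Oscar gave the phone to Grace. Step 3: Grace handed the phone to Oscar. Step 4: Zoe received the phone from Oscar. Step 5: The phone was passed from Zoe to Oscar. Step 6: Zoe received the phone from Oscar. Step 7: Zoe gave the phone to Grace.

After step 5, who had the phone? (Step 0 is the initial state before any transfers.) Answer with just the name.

Tracking the phone holder through step 5:
After step 0 (start): Grace
After step 1: Oscar
After step 2: Grace
After step 3: Oscar
After step 4: Zoe
After step 5: Oscar

At step 5, the holder is Oscar.

Answer: Oscar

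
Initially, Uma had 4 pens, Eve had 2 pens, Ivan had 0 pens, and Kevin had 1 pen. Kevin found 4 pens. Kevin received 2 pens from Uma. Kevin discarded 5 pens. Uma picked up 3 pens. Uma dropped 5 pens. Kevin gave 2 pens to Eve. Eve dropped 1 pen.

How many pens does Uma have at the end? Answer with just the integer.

Answer: 0

Derivation:
Tracking counts step by step:
Start: Uma=4, Eve=2, Ivan=0, Kevin=1
Event 1 (Kevin +4): Kevin: 1 -> 5. State: Uma=4, Eve=2, Ivan=0, Kevin=5
Event 2 (Uma -> Kevin, 2): Uma: 4 -> 2, Kevin: 5 -> 7. State: Uma=2, Eve=2, Ivan=0, Kevin=7
Event 3 (Kevin -5): Kevin: 7 -> 2. State: Uma=2, Eve=2, Ivan=0, Kevin=2
Event 4 (Uma +3): Uma: 2 -> 5. State: Uma=5, Eve=2, Ivan=0, Kevin=2
Event 5 (Uma -5): Uma: 5 -> 0. State: Uma=0, Eve=2, Ivan=0, Kevin=2
Event 6 (Kevin -> Eve, 2): Kevin: 2 -> 0, Eve: 2 -> 4. State: Uma=0, Eve=4, Ivan=0, Kevin=0
Event 7 (Eve -1): Eve: 4 -> 3. State: Uma=0, Eve=3, Ivan=0, Kevin=0

Uma's final count: 0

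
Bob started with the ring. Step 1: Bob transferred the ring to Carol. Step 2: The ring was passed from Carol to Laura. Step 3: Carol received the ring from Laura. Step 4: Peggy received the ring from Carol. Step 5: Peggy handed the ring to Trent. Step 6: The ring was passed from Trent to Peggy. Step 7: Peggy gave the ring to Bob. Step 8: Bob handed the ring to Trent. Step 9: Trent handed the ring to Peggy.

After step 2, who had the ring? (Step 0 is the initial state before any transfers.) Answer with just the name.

Answer: Laura

Derivation:
Tracking the ring holder through step 2:
After step 0 (start): Bob
After step 1: Carol
After step 2: Laura

At step 2, the holder is Laura.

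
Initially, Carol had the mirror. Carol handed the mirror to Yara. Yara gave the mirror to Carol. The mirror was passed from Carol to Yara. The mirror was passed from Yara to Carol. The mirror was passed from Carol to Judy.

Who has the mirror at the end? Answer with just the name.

Tracking the mirror through each event:
Start: Carol has the mirror.
After event 1: Yara has the mirror.
After event 2: Carol has the mirror.
After event 3: Yara has the mirror.
After event 4: Carol has the mirror.
After event 5: Judy has the mirror.

Answer: Judy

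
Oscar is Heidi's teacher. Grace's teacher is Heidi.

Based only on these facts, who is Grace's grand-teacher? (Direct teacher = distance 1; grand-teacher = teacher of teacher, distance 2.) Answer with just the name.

Answer: Oscar

Derivation:
Reconstructing the teacher chain from the given facts:
  Oscar -> Heidi -> Grace
(each arrow means 'teacher of the next')
Positions in the chain (0 = top):
  position of Oscar: 0
  position of Heidi: 1
  position of Grace: 2

Grace is at position 2; the grand-teacher is 2 steps up the chain, i.e. position 0: Oscar.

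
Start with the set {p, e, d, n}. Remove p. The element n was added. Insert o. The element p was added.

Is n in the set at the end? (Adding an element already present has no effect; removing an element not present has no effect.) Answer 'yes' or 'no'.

Answer: yes

Derivation:
Tracking the set through each operation:
Start: {d, e, n, p}
Event 1 (remove p): removed. Set: {d, e, n}
Event 2 (add n): already present, no change. Set: {d, e, n}
Event 3 (add o): added. Set: {d, e, n, o}
Event 4 (add p): added. Set: {d, e, n, o, p}

Final set: {d, e, n, o, p} (size 5)
n is in the final set.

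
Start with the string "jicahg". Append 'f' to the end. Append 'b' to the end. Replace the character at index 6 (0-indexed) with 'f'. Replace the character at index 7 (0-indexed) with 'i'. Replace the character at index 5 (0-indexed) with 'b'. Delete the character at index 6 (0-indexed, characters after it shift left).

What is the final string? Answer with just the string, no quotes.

Answer: jicahbi

Derivation:
Applying each edit step by step:
Start: "jicahg"
Op 1 (append 'f'): "jicahg" -> "jicahgf"
Op 2 (append 'b'): "jicahgf" -> "jicahgfb"
Op 3 (replace idx 6: 'f' -> 'f'): "jicahgfb" -> "jicahgfb"
Op 4 (replace idx 7: 'b' -> 'i'): "jicahgfb" -> "jicahgfi"
Op 5 (replace idx 5: 'g' -> 'b'): "jicahgfi" -> "jicahbfi"
Op 6 (delete idx 6 = 'f'): "jicahbfi" -> "jicahbi"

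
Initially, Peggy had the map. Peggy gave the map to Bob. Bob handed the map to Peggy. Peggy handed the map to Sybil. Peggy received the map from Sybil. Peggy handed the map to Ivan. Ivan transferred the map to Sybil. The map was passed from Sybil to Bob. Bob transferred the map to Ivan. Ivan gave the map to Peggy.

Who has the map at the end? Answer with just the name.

Answer: Peggy

Derivation:
Tracking the map through each event:
Start: Peggy has the map.
After event 1: Bob has the map.
After event 2: Peggy has the map.
After event 3: Sybil has the map.
After event 4: Peggy has the map.
After event 5: Ivan has the map.
After event 6: Sybil has the map.
After event 7: Bob has the map.
After event 8: Ivan has the map.
After event 9: Peggy has the map.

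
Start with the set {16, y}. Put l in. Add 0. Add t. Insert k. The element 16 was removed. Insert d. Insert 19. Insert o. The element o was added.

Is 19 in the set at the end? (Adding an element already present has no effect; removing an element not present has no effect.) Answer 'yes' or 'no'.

Answer: yes

Derivation:
Tracking the set through each operation:
Start: {16, y}
Event 1 (add l): added. Set: {16, l, y}
Event 2 (add 0): added. Set: {0, 16, l, y}
Event 3 (add t): added. Set: {0, 16, l, t, y}
Event 4 (add k): added. Set: {0, 16, k, l, t, y}
Event 5 (remove 16): removed. Set: {0, k, l, t, y}
Event 6 (add d): added. Set: {0, d, k, l, t, y}
Event 7 (add 19): added. Set: {0, 19, d, k, l, t, y}
Event 8 (add o): added. Set: {0, 19, d, k, l, o, t, y}
Event 9 (add o): already present, no change. Set: {0, 19, d, k, l, o, t, y}

Final set: {0, 19, d, k, l, o, t, y} (size 8)
19 is in the final set.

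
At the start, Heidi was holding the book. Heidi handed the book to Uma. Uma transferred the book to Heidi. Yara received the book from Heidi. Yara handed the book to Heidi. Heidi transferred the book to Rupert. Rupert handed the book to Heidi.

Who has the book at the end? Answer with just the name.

Tracking the book through each event:
Start: Heidi has the book.
After event 1: Uma has the book.
After event 2: Heidi has the book.
After event 3: Yara has the book.
After event 4: Heidi has the book.
After event 5: Rupert has the book.
After event 6: Heidi has the book.

Answer: Heidi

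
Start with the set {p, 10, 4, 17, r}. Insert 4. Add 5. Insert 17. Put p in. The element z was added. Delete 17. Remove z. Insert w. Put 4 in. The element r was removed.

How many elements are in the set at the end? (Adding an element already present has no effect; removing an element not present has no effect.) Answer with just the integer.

Answer: 5

Derivation:
Tracking the set through each operation:
Start: {10, 17, 4, p, r}
Event 1 (add 4): already present, no change. Set: {10, 17, 4, p, r}
Event 2 (add 5): added. Set: {10, 17, 4, 5, p, r}
Event 3 (add 17): already present, no change. Set: {10, 17, 4, 5, p, r}
Event 4 (add p): already present, no change. Set: {10, 17, 4, 5, p, r}
Event 5 (add z): added. Set: {10, 17, 4, 5, p, r, z}
Event 6 (remove 17): removed. Set: {10, 4, 5, p, r, z}
Event 7 (remove z): removed. Set: {10, 4, 5, p, r}
Event 8 (add w): added. Set: {10, 4, 5, p, r, w}
Event 9 (add 4): already present, no change. Set: {10, 4, 5, p, r, w}
Event 10 (remove r): removed. Set: {10, 4, 5, p, w}

Final set: {10, 4, 5, p, w} (size 5)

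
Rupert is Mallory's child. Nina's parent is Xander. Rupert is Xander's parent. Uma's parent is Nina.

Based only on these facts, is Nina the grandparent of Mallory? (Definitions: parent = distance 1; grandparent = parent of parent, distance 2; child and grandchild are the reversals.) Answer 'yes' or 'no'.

Reconstructing the parent chain from the given facts:
  Mallory -> Rupert -> Xander -> Nina -> Uma
(each arrow means 'parent of the next')
Positions in the chain (0 = top):
  position of Mallory: 0
  position of Rupert: 1
  position of Xander: 2
  position of Nina: 3
  position of Uma: 4

Nina is at position 3, Mallory is at position 0; signed distance (j - i) = -3.
'grandparent' requires j - i = 2. Actual distance is -3, so the relation does NOT hold.

Answer: no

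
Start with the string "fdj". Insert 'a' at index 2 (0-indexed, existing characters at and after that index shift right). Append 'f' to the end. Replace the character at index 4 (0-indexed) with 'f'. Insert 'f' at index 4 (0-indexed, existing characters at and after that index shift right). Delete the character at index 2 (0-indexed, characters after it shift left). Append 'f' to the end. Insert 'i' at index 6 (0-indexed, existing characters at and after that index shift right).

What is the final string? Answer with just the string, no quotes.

Applying each edit step by step:
Start: "fdj"
Op 1 (insert 'a' at idx 2): "fdj" -> "fdaj"
Op 2 (append 'f'): "fdaj" -> "fdajf"
Op 3 (replace idx 4: 'f' -> 'f'): "fdajf" -> "fdajf"
Op 4 (insert 'f' at idx 4): "fdajf" -> "fdajff"
Op 5 (delete idx 2 = 'a'): "fdajff" -> "fdjff"
Op 6 (append 'f'): "fdjff" -> "fdjfff"
Op 7 (insert 'i' at idx 6): "fdjfff" -> "fdjfffi"

Answer: fdjfffi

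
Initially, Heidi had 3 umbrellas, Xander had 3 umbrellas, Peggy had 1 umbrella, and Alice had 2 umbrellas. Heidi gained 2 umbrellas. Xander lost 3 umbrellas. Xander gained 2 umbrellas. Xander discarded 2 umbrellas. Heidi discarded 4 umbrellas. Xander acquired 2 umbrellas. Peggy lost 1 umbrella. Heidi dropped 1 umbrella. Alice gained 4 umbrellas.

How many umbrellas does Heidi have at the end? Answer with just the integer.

Answer: 0

Derivation:
Tracking counts step by step:
Start: Heidi=3, Xander=3, Peggy=1, Alice=2
Event 1 (Heidi +2): Heidi: 3 -> 5. State: Heidi=5, Xander=3, Peggy=1, Alice=2
Event 2 (Xander -3): Xander: 3 -> 0. State: Heidi=5, Xander=0, Peggy=1, Alice=2
Event 3 (Xander +2): Xander: 0 -> 2. State: Heidi=5, Xander=2, Peggy=1, Alice=2
Event 4 (Xander -2): Xander: 2 -> 0. State: Heidi=5, Xander=0, Peggy=1, Alice=2
Event 5 (Heidi -4): Heidi: 5 -> 1. State: Heidi=1, Xander=0, Peggy=1, Alice=2
Event 6 (Xander +2): Xander: 0 -> 2. State: Heidi=1, Xander=2, Peggy=1, Alice=2
Event 7 (Peggy -1): Peggy: 1 -> 0. State: Heidi=1, Xander=2, Peggy=0, Alice=2
Event 8 (Heidi -1): Heidi: 1 -> 0. State: Heidi=0, Xander=2, Peggy=0, Alice=2
Event 9 (Alice +4): Alice: 2 -> 6. State: Heidi=0, Xander=2, Peggy=0, Alice=6

Heidi's final count: 0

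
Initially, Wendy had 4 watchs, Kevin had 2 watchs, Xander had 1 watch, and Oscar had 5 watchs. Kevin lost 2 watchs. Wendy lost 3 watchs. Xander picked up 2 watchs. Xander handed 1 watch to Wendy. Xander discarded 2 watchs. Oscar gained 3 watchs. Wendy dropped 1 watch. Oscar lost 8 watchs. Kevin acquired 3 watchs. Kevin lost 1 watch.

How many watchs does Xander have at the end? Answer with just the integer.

Answer: 0

Derivation:
Tracking counts step by step:
Start: Wendy=4, Kevin=2, Xander=1, Oscar=5
Event 1 (Kevin -2): Kevin: 2 -> 0. State: Wendy=4, Kevin=0, Xander=1, Oscar=5
Event 2 (Wendy -3): Wendy: 4 -> 1. State: Wendy=1, Kevin=0, Xander=1, Oscar=5
Event 3 (Xander +2): Xander: 1 -> 3. State: Wendy=1, Kevin=0, Xander=3, Oscar=5
Event 4 (Xander -> Wendy, 1): Xander: 3 -> 2, Wendy: 1 -> 2. State: Wendy=2, Kevin=0, Xander=2, Oscar=5
Event 5 (Xander -2): Xander: 2 -> 0. State: Wendy=2, Kevin=0, Xander=0, Oscar=5
Event 6 (Oscar +3): Oscar: 5 -> 8. State: Wendy=2, Kevin=0, Xander=0, Oscar=8
Event 7 (Wendy -1): Wendy: 2 -> 1. State: Wendy=1, Kevin=0, Xander=0, Oscar=8
Event 8 (Oscar -8): Oscar: 8 -> 0. State: Wendy=1, Kevin=0, Xander=0, Oscar=0
Event 9 (Kevin +3): Kevin: 0 -> 3. State: Wendy=1, Kevin=3, Xander=0, Oscar=0
Event 10 (Kevin -1): Kevin: 3 -> 2. State: Wendy=1, Kevin=2, Xander=0, Oscar=0

Xander's final count: 0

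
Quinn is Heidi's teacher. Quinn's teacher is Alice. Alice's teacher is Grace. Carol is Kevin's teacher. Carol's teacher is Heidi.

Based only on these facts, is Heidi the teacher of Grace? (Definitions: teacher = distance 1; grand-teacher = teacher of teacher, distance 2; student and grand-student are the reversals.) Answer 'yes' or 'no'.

Answer: no

Derivation:
Reconstructing the teacher chain from the given facts:
  Grace -> Alice -> Quinn -> Heidi -> Carol -> Kevin
(each arrow means 'teacher of the next')
Positions in the chain (0 = top):
  position of Grace: 0
  position of Alice: 1
  position of Quinn: 2
  position of Heidi: 3
  position of Carol: 4
  position of Kevin: 5

Heidi is at position 3, Grace is at position 0; signed distance (j - i) = -3.
'teacher' requires j - i = 1. Actual distance is -3, so the relation does NOT hold.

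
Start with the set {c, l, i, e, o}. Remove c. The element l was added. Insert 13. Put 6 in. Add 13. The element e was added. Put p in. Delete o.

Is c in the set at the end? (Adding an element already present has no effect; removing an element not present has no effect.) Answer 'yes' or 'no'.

Tracking the set through each operation:
Start: {c, e, i, l, o}
Event 1 (remove c): removed. Set: {e, i, l, o}
Event 2 (add l): already present, no change. Set: {e, i, l, o}
Event 3 (add 13): added. Set: {13, e, i, l, o}
Event 4 (add 6): added. Set: {13, 6, e, i, l, o}
Event 5 (add 13): already present, no change. Set: {13, 6, e, i, l, o}
Event 6 (add e): already present, no change. Set: {13, 6, e, i, l, o}
Event 7 (add p): added. Set: {13, 6, e, i, l, o, p}
Event 8 (remove o): removed. Set: {13, 6, e, i, l, p}

Final set: {13, 6, e, i, l, p} (size 6)
c is NOT in the final set.

Answer: no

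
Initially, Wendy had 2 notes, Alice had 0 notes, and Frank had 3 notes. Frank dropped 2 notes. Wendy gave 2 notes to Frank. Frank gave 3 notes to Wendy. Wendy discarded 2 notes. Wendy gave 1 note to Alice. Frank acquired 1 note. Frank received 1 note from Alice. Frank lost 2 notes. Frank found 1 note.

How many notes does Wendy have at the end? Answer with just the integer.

Tracking counts step by step:
Start: Wendy=2, Alice=0, Frank=3
Event 1 (Frank -2): Frank: 3 -> 1. State: Wendy=2, Alice=0, Frank=1
Event 2 (Wendy -> Frank, 2): Wendy: 2 -> 0, Frank: 1 -> 3. State: Wendy=0, Alice=0, Frank=3
Event 3 (Frank -> Wendy, 3): Frank: 3 -> 0, Wendy: 0 -> 3. State: Wendy=3, Alice=0, Frank=0
Event 4 (Wendy -2): Wendy: 3 -> 1. State: Wendy=1, Alice=0, Frank=0
Event 5 (Wendy -> Alice, 1): Wendy: 1 -> 0, Alice: 0 -> 1. State: Wendy=0, Alice=1, Frank=0
Event 6 (Frank +1): Frank: 0 -> 1. State: Wendy=0, Alice=1, Frank=1
Event 7 (Alice -> Frank, 1): Alice: 1 -> 0, Frank: 1 -> 2. State: Wendy=0, Alice=0, Frank=2
Event 8 (Frank -2): Frank: 2 -> 0. State: Wendy=0, Alice=0, Frank=0
Event 9 (Frank +1): Frank: 0 -> 1. State: Wendy=0, Alice=0, Frank=1

Wendy's final count: 0

Answer: 0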